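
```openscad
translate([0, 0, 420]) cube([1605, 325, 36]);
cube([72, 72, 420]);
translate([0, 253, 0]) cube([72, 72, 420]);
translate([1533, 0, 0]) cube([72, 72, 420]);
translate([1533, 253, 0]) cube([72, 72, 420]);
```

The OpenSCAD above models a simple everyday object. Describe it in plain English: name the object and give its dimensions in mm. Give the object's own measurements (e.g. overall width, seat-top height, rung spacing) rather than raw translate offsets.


A long wooden bench with a 1605 mm (x) × 325 mm (y) seat, 36 mm thick, its top surface 456 mm above the floor. Four 72 mm square legs at the seat corners, flush with the edges, run from z = 0 to the seat underside.


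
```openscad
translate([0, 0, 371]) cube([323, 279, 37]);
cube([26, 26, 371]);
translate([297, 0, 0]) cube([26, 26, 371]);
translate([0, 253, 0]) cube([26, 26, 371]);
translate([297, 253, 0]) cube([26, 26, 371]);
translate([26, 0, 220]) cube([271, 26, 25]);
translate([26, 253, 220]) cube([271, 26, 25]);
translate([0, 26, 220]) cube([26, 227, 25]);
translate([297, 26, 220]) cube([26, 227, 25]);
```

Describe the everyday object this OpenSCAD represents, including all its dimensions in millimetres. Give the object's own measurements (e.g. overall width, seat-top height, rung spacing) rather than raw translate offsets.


A simple wooden stool: a rectangular seat 323 mm (x) by 279 mm (y), 37 mm thick, top face at z = 408 mm, on four square legs, each 26×26 mm in cross-section. The legs rest on z = 0, each flush with a corner of the seat. Four stretchers, 26 mm wide and 25 mm tall, connect adjacent legs with their undersides at z = 220 mm, each running between the inner faces of the legs it joins and aligned with the legs' outer faces on the other axis.


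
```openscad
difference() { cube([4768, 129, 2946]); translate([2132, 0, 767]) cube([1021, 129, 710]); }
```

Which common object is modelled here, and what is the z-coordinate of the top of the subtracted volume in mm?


A wall with a window opening. The window head height is 1477 mm.

A wall with a rectangular opening subtracted — a window. Sill at z = 767, opening 710 mm tall, so the head is at 767 + 710 = 1477 mm.


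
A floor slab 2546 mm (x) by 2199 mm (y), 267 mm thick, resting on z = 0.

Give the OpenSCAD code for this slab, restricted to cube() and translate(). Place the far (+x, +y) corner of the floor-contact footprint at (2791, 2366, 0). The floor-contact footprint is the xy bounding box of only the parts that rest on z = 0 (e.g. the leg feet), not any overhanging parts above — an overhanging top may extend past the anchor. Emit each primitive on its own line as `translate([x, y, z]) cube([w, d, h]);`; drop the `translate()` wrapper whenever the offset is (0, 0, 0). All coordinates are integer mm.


translate([245, 167, 0]) cube([2546, 2199, 267]);


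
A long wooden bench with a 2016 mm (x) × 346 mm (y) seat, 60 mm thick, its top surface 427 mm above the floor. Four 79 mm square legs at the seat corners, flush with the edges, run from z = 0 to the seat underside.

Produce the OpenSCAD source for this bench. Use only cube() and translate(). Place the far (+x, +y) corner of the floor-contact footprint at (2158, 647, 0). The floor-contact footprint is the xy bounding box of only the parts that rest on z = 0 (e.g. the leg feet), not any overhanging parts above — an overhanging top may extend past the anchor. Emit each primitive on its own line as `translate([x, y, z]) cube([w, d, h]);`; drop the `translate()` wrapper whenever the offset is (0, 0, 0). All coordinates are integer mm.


// leg_h = 427 − 60 = 367
translate([142, 301, 367]) cube([2016, 346, 60]);
translate([142, 301, 0]) cube([79, 79, 367]);
translate([142, 568, 0]) cube([79, 79, 367]);
translate([2079, 301, 0]) cube([79, 79, 367]);
translate([2079, 568, 0]) cube([79, 79, 367]);


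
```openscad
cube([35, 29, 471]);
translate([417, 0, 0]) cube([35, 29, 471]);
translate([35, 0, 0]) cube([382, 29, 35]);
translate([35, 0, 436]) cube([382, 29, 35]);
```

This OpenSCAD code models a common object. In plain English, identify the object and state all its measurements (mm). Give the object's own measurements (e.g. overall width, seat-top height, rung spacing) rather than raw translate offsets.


A rectangular picture frame lying in the x–z plane (depth along y). The opening is 382 mm wide (x) by 401 mm tall (z), surrounded by a border 35 mm wide on all four sides. The frame is 29 mm deep and is made of two full-height vertical stiles with two horizontal rails fitted between them.


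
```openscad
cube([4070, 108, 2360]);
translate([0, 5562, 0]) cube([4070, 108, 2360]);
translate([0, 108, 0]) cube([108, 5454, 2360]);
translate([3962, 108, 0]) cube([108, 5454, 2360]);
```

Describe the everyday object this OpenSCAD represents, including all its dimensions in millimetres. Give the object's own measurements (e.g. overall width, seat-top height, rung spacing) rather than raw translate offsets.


The wall frame of a small rectangular building: four walls, each 2360 mm tall and 108 mm thick, enclosing a footprint 4070 mm (x) by 5670 mm (y) outside-to-outside, with no floor or roof. The front and back walls (the −y and +y sides) span the full width; the two side walls fit between them.


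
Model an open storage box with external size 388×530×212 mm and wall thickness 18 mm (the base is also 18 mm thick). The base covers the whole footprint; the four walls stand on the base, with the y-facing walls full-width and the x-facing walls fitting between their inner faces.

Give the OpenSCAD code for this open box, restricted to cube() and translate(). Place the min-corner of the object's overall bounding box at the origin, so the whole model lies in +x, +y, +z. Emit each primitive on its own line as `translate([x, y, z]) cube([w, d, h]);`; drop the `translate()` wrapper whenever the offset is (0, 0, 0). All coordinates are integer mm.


cube([388, 530, 18]);
translate([0, 0, 18]) cube([388, 18, 194]);
translate([0, 512, 18]) cube([388, 18, 194]);
translate([0, 18, 18]) cube([18, 494, 194]);
translate([370, 18, 18]) cube([18, 494, 194]);


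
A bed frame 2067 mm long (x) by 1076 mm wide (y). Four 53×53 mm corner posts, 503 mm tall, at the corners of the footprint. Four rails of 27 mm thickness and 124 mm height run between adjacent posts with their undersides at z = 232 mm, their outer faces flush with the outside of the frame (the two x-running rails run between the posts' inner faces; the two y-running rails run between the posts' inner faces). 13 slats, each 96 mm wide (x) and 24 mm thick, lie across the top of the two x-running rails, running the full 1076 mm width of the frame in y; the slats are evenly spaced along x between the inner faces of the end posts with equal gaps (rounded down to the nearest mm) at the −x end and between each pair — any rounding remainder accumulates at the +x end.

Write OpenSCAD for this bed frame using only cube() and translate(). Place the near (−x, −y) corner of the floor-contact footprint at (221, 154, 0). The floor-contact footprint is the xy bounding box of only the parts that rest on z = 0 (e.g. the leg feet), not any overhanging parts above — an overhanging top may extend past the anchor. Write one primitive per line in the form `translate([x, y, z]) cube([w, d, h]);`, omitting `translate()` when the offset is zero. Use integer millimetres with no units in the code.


translate([221, 154, 0]) cube([53, 53, 503]);
translate([221, 1177, 0]) cube([53, 53, 503]);
translate([2235, 154, 0]) cube([53, 53, 503]);
translate([2235, 1177, 0]) cube([53, 53, 503]);
translate([274, 154, 232]) cube([1961, 27, 124]);
translate([274, 1203, 232]) cube([1961, 27, 124]);
translate([221, 207, 232]) cube([27, 970, 124]);
translate([2261, 207, 232]) cube([27, 970, 124]);
translate([324, 154, 356]) cube([96, 1076, 24]);
translate([470, 154, 356]) cube([96, 1076, 24]);
translate([616, 154, 356]) cube([96, 1076, 24]);
translate([762, 154, 356]) cube([96, 1076, 24]);
translate([908, 154, 356]) cube([96, 1076, 24]);
translate([1054, 154, 356]) cube([96, 1076, 24]);
translate([1200, 154, 356]) cube([96, 1076, 24]);
translate([1346, 154, 356]) cube([96, 1076, 24]);
translate([1492, 154, 356]) cube([96, 1076, 24]);
translate([1638, 154, 356]) cube([96, 1076, 24]);
translate([1784, 154, 356]) cube([96, 1076, 24]);
translate([1930, 154, 356]) cube([96, 1076, 24]);
translate([2076, 154, 356]) cube([96, 1076, 24]);


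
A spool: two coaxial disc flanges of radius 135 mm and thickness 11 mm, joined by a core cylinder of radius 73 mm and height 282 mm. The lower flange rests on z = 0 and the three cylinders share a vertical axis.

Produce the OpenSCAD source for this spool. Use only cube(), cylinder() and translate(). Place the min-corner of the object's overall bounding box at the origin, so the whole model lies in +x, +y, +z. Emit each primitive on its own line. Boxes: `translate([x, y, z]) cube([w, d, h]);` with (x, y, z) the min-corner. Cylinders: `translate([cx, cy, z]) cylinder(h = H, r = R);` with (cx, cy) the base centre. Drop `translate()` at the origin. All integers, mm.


translate([135, 135, 0]) cylinder(h = 11, r = 135);
translate([135, 135, 11]) cylinder(h = 282, r = 73);
translate([135, 135, 293]) cylinder(h = 11, r = 135);


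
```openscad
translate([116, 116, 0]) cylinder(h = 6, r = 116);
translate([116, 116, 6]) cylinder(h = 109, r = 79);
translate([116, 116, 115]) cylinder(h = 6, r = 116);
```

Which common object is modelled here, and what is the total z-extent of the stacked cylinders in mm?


A spool. The overall height is 121 mm.

Three coaxial cylinders, large–small–large — a spool. Two 6 mm flanges and a 109 mm core give 6 + 109 + 6 = 121 mm.


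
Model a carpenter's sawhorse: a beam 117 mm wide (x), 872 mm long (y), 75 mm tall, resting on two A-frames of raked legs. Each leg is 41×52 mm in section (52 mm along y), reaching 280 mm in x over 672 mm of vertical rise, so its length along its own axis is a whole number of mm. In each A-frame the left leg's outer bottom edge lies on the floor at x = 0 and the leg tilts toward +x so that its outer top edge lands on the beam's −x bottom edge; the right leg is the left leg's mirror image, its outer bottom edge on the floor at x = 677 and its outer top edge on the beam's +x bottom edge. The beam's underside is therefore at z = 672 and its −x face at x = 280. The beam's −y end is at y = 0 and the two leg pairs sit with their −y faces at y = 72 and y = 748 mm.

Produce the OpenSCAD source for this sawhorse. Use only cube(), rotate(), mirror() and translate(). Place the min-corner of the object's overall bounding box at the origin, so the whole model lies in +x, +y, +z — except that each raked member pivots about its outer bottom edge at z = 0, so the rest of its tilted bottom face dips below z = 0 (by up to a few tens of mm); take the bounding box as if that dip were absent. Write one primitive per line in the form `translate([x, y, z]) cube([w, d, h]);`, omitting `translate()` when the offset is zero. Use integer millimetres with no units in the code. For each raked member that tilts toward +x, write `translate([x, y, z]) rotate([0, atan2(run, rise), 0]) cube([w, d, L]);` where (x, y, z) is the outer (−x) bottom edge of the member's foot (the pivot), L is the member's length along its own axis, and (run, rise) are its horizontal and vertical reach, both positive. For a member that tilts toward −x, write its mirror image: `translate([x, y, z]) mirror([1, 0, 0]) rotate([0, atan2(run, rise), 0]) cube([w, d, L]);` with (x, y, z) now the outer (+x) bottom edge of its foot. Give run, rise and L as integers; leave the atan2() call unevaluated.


translate([280, 0, 672]) cube([117, 872, 75]);
translate([0, 72, 0]) rotate([0, atan2(280, 672), 0]) cube([41, 52, 728]);
translate([677, 72, 0]) mirror([1, 0, 0]) rotate([0, atan2(280, 672), 0]) cube([41, 52, 728]);
translate([0, 748, 0]) rotate([0, atan2(280, 672), 0]) cube([41, 52, 728]);
translate([677, 748, 0]) mirror([1, 0, 0]) rotate([0, atan2(280, 672), 0]) cube([41, 52, 728]);


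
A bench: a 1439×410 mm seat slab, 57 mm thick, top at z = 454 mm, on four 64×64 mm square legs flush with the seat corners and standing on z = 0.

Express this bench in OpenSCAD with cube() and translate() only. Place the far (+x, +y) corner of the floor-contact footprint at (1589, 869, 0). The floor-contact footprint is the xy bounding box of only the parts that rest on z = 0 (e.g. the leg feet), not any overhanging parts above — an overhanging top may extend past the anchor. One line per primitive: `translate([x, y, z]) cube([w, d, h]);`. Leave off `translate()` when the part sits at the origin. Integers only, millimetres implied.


translate([150, 459, 397]) cube([1439, 410, 57]);
translate([150, 459, 0]) cube([64, 64, 397]);
translate([150, 805, 0]) cube([64, 64, 397]);
translate([1525, 459, 0]) cube([64, 64, 397]);
translate([1525, 805, 0]) cube([64, 64, 397]);


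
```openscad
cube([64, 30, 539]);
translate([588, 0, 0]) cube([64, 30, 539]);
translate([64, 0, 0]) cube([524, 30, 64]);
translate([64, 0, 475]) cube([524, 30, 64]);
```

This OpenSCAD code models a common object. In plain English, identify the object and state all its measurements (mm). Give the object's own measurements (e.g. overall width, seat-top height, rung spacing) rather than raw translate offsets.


A rectangular picture frame lying in the x–z plane (depth along y). The opening is 524 mm wide (x) by 411 mm tall (z), surrounded by a border 64 mm wide on all four sides. The frame is 30 mm deep and is made of two full-height vertical stiles with two horizontal rails fitted between them.


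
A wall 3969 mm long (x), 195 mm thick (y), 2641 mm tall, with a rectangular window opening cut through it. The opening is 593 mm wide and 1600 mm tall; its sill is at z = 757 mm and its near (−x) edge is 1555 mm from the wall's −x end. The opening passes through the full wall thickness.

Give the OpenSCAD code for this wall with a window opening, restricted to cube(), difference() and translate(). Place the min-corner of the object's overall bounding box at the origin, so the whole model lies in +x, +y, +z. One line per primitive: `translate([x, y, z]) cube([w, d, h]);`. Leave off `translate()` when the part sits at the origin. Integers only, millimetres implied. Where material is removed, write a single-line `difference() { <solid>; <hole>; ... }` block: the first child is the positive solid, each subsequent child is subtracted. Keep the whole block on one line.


difference() { cube([3969, 195, 2641]); translate([1555, 0, 757]) cube([593, 195, 1600]); }


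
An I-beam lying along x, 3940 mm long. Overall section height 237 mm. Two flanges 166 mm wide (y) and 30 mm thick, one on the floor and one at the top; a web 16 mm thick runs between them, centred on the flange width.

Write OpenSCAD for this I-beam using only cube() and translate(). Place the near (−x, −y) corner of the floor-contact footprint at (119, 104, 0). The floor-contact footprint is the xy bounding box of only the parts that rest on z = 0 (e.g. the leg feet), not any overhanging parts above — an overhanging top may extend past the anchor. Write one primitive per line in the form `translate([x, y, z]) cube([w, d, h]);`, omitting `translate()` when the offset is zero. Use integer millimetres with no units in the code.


translate([119, 104, 0]) cube([3940, 166, 30]);
translate([119, 179, 30]) cube([3940, 16, 177]);
translate([119, 104, 207]) cube([3940, 166, 30]);


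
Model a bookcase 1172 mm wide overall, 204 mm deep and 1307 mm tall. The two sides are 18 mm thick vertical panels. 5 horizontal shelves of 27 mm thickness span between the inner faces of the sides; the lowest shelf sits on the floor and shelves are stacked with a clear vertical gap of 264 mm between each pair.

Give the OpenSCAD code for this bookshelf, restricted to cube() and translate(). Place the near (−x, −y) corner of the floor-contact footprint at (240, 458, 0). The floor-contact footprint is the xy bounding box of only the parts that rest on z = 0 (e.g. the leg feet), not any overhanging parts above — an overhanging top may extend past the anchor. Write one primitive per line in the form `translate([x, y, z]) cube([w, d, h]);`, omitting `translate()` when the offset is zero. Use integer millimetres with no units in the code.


translate([240, 458, 0]) cube([18, 204, 1307]);
translate([1394, 458, 0]) cube([18, 204, 1307]);
translate([258, 458, 0]) cube([1136, 204, 27]);
translate([258, 458, 291]) cube([1136, 204, 27]);
translate([258, 458, 582]) cube([1136, 204, 27]);
translate([258, 458, 873]) cube([1136, 204, 27]);
translate([258, 458, 1164]) cube([1136, 204, 27]);


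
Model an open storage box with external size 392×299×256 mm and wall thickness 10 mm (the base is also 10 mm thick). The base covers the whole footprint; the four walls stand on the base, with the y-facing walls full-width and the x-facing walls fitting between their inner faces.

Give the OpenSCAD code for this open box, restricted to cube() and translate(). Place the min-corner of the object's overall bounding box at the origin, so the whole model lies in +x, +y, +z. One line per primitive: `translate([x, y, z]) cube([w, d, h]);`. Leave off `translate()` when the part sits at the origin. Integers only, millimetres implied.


cube([392, 299, 10]);
translate([0, 0, 10]) cube([392, 10, 246]);
translate([0, 289, 10]) cube([392, 10, 246]);
translate([0, 10, 10]) cube([10, 279, 246]);
translate([382, 10, 10]) cube([10, 279, 246]);


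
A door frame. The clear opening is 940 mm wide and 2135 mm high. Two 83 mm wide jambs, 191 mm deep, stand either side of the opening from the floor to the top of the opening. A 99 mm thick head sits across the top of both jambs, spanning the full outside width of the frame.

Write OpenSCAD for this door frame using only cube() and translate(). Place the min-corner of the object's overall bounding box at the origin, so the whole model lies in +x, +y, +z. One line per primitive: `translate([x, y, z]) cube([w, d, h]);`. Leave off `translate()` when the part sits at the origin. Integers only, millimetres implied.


cube([83, 191, 2135]);
translate([1023, 0, 0]) cube([83, 191, 2135]);
translate([0, 0, 2135]) cube([1106, 191, 99]);


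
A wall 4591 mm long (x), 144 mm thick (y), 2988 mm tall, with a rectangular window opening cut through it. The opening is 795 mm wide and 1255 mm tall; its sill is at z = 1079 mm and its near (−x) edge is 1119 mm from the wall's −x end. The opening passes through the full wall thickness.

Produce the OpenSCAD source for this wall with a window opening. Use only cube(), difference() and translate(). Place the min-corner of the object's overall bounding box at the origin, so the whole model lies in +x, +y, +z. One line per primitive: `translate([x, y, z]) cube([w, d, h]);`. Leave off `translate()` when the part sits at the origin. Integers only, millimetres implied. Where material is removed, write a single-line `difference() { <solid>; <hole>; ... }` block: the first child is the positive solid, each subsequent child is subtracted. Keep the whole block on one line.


difference() { cube([4591, 144, 2988]); translate([1119, 0, 1079]) cube([795, 144, 1255]); }


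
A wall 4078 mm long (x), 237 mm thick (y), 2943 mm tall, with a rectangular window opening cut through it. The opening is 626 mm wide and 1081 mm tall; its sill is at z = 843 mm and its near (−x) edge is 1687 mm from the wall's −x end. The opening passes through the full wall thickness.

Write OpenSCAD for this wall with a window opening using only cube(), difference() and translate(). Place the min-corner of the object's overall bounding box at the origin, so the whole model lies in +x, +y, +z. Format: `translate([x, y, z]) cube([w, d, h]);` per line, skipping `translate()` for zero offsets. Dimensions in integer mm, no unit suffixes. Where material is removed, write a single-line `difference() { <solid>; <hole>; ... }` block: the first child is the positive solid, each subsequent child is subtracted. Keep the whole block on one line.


difference() { cube([4078, 237, 2943]); translate([1687, 0, 843]) cube([626, 237, 1081]); }


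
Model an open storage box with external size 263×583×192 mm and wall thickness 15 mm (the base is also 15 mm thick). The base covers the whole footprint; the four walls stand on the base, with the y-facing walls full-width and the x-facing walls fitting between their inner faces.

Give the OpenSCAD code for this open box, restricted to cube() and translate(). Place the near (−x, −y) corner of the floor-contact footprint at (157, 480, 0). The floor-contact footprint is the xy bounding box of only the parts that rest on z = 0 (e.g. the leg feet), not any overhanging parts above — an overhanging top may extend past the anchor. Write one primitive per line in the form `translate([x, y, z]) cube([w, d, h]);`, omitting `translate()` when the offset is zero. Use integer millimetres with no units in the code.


translate([157, 480, 0]) cube([263, 583, 15]);
translate([157, 480, 15]) cube([263, 15, 177]);
translate([157, 1048, 15]) cube([263, 15, 177]);
translate([157, 495, 15]) cube([15, 553, 177]);
translate([405, 495, 15]) cube([15, 553, 177]);


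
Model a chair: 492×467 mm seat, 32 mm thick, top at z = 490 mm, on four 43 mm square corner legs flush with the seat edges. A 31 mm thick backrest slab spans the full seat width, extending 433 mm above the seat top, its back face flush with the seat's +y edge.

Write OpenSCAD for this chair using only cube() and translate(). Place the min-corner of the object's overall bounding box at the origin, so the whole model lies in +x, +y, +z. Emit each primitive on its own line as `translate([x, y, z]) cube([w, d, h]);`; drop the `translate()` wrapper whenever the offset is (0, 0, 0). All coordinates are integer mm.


translate([0, 0, 458]) cube([492, 467, 32]);
cube([43, 43, 458]);
translate([449, 0, 0]) cube([43, 43, 458]);
translate([0, 424, 0]) cube([43, 43, 458]);
translate([449, 424, 0]) cube([43, 43, 458]);
translate([0, 436, 490]) cube([492, 31, 433]);


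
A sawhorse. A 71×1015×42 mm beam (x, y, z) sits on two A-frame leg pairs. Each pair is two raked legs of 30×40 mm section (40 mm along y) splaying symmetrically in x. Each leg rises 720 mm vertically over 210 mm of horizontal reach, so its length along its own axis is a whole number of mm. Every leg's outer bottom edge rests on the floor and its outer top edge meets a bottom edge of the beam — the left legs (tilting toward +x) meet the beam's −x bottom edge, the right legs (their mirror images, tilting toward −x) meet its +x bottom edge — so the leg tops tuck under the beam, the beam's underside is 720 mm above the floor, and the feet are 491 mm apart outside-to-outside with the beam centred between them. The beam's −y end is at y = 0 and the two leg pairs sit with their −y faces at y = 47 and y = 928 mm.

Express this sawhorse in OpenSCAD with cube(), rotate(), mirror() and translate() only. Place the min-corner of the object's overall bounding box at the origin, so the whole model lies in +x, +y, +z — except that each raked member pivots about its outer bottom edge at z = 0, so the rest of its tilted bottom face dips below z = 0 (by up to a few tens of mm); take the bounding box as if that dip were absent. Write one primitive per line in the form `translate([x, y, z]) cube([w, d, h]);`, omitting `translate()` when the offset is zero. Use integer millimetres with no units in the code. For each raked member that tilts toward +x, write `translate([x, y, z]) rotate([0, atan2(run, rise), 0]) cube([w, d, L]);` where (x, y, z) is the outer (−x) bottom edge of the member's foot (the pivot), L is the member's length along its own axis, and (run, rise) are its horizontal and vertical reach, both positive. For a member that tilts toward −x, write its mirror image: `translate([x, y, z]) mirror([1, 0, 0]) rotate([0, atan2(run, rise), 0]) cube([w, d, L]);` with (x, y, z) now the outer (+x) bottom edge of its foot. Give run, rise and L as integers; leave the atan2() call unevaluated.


translate([210, 0, 720]) cube([71, 1015, 42]);
translate([0, 47, 0]) rotate([0, atan2(210, 720), 0]) cube([30, 40, 750]);
translate([491, 47, 0]) mirror([1, 0, 0]) rotate([0, atan2(210, 720), 0]) cube([30, 40, 750]);
translate([0, 928, 0]) rotate([0, atan2(210, 720), 0]) cube([30, 40, 750]);
translate([491, 928, 0]) mirror([1, 0, 0]) rotate([0, atan2(210, 720), 0]) cube([30, 40, 750]);


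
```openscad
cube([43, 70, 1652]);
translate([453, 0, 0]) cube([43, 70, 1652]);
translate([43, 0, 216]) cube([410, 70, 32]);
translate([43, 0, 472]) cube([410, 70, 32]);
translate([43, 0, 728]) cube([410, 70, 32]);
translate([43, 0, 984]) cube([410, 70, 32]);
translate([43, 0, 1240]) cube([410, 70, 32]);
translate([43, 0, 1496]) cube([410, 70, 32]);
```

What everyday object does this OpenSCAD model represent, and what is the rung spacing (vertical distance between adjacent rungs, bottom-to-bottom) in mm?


A ladder. The rung spacing is 256 mm.

Two tall 43×70 posts with 6 short bars between them — a ladder. Adjacent rungs sit at z = 216 and z = 472, so the spacing is 472 − 216 = 256 mm.


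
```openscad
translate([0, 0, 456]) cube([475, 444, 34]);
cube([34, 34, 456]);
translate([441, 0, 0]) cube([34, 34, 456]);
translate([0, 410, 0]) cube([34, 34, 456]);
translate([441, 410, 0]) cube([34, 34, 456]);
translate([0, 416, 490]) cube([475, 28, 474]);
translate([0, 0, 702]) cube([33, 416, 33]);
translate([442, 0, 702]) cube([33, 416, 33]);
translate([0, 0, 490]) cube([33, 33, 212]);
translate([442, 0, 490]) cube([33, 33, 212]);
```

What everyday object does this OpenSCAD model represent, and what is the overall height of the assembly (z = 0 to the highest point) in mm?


A chair. The overall height is 964 mm.

A slab on four corner posts with a tall panel at the back — a chair. The seat slab sits at z = 456 with thickness 34, and the 474 mm backrest starts at the seat top, so the overall height is 456 + 34 + 474 = 964 mm.


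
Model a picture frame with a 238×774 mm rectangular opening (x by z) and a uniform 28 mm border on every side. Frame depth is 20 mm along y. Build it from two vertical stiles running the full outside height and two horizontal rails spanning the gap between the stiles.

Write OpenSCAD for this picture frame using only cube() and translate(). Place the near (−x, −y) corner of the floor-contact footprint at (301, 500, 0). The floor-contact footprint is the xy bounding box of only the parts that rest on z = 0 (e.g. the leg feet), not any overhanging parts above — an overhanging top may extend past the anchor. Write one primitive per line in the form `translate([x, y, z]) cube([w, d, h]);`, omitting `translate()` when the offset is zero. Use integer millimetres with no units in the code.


translate([301, 500, 0]) cube([28, 20, 830]);
translate([567, 500, 0]) cube([28, 20, 830]);
translate([329, 500, 0]) cube([238, 20, 28]);
translate([329, 500, 802]) cube([238, 20, 28]);


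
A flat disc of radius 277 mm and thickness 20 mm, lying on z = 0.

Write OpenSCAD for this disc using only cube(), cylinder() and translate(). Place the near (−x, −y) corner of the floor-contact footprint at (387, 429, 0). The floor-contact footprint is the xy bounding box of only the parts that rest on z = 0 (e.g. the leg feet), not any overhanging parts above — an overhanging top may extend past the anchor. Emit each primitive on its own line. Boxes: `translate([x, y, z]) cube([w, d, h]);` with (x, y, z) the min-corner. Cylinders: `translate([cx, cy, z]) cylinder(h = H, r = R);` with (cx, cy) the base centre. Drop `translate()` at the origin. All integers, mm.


translate([664, 706, 0]) cylinder(h = 20, r = 277);


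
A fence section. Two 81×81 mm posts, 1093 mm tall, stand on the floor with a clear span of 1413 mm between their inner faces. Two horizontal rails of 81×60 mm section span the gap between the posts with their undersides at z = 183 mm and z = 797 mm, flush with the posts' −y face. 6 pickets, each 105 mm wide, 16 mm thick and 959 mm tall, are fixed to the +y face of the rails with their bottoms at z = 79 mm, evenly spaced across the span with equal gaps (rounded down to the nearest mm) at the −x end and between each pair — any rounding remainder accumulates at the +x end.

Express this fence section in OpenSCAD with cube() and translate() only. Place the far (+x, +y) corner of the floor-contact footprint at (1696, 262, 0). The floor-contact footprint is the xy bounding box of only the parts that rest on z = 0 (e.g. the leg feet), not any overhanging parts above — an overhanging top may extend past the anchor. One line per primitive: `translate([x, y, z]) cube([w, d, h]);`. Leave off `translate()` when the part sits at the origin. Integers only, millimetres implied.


translate([121, 181, 0]) cube([81, 81, 1093]);
translate([1615, 181, 0]) cube([81, 81, 1093]);
translate([202, 181, 183]) cube([1413, 81, 60]);
translate([202, 181, 797]) cube([1413, 81, 60]);
translate([313, 262, 79]) cube([105, 16, 959]);
translate([529, 262, 79]) cube([105, 16, 959]);
translate([745, 262, 79]) cube([105, 16, 959]);
translate([961, 262, 79]) cube([105, 16, 959]);
translate([1177, 262, 79]) cube([105, 16, 959]);
translate([1393, 262, 79]) cube([105, 16, 959]);


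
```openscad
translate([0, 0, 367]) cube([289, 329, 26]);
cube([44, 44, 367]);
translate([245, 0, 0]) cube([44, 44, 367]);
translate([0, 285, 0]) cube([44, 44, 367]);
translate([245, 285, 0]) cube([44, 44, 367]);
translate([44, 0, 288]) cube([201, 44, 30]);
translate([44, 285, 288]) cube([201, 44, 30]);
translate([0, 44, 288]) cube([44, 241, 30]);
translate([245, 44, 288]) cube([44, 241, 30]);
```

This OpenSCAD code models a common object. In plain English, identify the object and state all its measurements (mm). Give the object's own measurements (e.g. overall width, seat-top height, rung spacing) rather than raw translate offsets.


A four-legged stool. The seat is a 289×329×26 mm slab whose top surface is at z = 393 mm; four square legs, each 44×44 mm in cross-section, run from the floor (z = 0) to the underside of the seat, each flush with a corner of the seat. Four stretchers, 44 mm wide and 30 mm tall, connect adjacent legs with their undersides at z = 288 mm, each running between the inner faces of the legs it joins and aligned with the legs' outer faces on the other axis.


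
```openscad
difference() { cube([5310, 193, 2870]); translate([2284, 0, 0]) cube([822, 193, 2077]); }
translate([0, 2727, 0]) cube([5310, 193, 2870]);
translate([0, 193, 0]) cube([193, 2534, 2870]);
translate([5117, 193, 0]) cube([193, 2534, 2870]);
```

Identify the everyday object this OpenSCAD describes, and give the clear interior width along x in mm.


A single room. The interior width is 4924 mm.

Four walls enclosing a rectangle with a door in the front wall — a room. Outside width 5310 minus two 193 mm walls gives 4924 mm.


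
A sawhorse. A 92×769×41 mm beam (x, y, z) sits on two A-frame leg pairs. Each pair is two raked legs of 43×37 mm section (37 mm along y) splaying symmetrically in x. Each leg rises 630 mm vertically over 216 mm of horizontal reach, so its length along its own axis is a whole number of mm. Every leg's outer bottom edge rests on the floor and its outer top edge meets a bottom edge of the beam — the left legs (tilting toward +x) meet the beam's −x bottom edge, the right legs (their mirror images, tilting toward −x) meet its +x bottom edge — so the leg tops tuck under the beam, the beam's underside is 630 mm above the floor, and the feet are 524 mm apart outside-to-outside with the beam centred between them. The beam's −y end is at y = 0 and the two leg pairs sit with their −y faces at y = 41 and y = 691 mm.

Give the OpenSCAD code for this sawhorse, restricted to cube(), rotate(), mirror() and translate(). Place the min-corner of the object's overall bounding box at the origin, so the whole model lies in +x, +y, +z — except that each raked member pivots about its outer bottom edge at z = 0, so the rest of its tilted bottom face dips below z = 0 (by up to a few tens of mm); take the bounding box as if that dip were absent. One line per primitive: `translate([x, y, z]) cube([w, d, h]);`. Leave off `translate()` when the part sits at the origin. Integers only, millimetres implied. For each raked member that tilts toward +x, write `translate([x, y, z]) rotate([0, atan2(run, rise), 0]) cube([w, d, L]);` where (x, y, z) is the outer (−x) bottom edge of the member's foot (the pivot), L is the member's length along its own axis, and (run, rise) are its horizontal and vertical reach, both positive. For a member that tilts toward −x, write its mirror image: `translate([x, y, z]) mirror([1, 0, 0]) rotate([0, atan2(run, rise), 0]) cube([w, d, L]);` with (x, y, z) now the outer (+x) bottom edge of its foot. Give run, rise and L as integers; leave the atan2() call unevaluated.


// leg length = √(216² + 630²) = 666
// right-leg outer foot x = 2·216 + 92 = 524
// beam min-corner = (216, 0, 630)
translate([216, 0, 630]) cube([92, 769, 41]);
translate([0, 41, 0]) rotate([0, atan2(216, 630), 0]) cube([43, 37, 666]);
translate([524, 41, 0]) mirror([1, 0, 0]) rotate([0, atan2(216, 630), 0]) cube([43, 37, 666]);
translate([0, 691, 0]) rotate([0, atan2(216, 630), 0]) cube([43, 37, 666]);
translate([524, 691, 0]) mirror([1, 0, 0]) rotate([0, atan2(216, 630), 0]) cube([43, 37, 666]);


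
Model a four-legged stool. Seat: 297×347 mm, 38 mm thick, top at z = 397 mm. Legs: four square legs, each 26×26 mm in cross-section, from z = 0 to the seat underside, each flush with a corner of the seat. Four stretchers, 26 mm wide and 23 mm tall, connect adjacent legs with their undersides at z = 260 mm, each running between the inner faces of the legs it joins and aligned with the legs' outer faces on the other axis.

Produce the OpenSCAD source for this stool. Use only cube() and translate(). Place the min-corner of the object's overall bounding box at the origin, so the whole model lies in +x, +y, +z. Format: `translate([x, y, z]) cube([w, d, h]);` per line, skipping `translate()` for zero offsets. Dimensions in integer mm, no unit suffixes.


translate([0, 0, 359]) cube([297, 347, 38]);
cube([26, 26, 359]);
translate([271, 0, 0]) cube([26, 26, 359]);
translate([0, 321, 0]) cube([26, 26, 359]);
translate([271, 321, 0]) cube([26, 26, 359]);
translate([26, 0, 260]) cube([245, 26, 23]);
translate([26, 321, 260]) cube([245, 26, 23]);
translate([0, 26, 260]) cube([26, 295, 23]);
translate([271, 26, 260]) cube([26, 295, 23]);


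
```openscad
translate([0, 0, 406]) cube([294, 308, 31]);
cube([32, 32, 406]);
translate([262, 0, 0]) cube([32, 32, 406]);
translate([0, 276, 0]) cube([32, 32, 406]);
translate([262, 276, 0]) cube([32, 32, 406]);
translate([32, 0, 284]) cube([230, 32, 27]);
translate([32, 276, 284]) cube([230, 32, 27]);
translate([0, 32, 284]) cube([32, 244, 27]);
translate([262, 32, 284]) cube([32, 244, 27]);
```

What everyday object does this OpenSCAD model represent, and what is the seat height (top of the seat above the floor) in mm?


A stool. The seat height is 437 mm.

A 294×308×31 slab at z = 406 on four corner posts — a stool. The seat top is 406 + 31 = 437 mm.


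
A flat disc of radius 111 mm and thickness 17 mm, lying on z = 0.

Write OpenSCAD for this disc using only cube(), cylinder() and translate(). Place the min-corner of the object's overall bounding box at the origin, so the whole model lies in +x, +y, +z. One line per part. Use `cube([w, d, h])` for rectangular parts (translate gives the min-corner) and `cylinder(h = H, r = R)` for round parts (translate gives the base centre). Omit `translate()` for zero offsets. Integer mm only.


translate([111, 111, 0]) cylinder(h = 17, r = 111);


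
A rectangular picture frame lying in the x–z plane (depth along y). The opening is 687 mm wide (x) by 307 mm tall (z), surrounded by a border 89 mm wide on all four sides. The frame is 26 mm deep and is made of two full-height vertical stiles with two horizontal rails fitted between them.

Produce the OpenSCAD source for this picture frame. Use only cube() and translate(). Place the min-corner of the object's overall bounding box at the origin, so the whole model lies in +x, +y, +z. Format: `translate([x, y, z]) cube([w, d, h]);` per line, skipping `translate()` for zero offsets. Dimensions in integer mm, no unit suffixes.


cube([89, 26, 485]);
translate([776, 0, 0]) cube([89, 26, 485]);
translate([89, 0, 0]) cube([687, 26, 89]);
translate([89, 0, 396]) cube([687, 26, 89]);


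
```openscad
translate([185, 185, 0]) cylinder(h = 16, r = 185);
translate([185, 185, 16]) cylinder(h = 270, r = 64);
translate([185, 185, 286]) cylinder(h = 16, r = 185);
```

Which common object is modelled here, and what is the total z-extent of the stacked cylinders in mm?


A spool. The overall height is 302 mm.

Three coaxial cylinders, large–small–large — a spool. Two 16 mm flanges and a 270 mm core give 16 + 270 + 16 = 302 mm.


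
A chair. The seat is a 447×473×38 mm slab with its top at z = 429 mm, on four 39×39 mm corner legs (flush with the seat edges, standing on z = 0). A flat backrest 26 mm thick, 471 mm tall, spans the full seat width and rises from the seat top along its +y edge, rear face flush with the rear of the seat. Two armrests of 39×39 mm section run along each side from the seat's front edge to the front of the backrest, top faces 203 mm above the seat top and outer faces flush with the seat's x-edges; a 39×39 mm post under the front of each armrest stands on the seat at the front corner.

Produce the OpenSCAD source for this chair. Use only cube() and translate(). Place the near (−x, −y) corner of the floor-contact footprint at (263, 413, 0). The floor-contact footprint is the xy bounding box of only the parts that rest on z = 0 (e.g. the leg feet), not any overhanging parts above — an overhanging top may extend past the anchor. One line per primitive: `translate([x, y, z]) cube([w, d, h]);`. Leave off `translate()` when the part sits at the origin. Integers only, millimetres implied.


translate([263, 413, 391]) cube([447, 473, 38]);
translate([263, 413, 0]) cube([39, 39, 391]);
translate([671, 413, 0]) cube([39, 39, 391]);
translate([263, 847, 0]) cube([39, 39, 391]);
translate([671, 847, 0]) cube([39, 39, 391]);
translate([263, 860, 429]) cube([447, 26, 471]);
translate([263, 413, 593]) cube([39, 447, 39]);
translate([671, 413, 593]) cube([39, 447, 39]);
translate([263, 413, 429]) cube([39, 39, 164]);
translate([671, 413, 429]) cube([39, 39, 164]);


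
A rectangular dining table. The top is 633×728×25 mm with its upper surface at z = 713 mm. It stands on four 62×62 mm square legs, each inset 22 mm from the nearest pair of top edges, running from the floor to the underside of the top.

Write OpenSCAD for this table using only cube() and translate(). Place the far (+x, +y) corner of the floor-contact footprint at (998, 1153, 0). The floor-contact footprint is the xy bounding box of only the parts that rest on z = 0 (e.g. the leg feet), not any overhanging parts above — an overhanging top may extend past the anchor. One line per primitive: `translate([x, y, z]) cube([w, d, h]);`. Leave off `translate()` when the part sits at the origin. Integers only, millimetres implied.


translate([387, 447, 688]) cube([633, 728, 25]);
translate([409, 469, 0]) cube([62, 62, 688]);
translate([936, 469, 0]) cube([62, 62, 688]);
translate([409, 1091, 0]) cube([62, 62, 688]);
translate([936, 1091, 0]) cube([62, 62, 688]);


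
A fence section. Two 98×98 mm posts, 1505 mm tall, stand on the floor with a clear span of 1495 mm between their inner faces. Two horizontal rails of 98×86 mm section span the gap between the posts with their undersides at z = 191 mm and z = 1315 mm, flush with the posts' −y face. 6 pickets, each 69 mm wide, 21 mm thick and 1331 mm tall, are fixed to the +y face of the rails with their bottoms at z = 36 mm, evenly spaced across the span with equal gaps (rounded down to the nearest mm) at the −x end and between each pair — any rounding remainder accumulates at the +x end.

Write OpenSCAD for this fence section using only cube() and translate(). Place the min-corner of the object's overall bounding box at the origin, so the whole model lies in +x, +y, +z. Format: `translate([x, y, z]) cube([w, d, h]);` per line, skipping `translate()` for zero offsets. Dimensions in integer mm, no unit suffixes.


cube([98, 98, 1505]);
translate([1593, 0, 0]) cube([98, 98, 1505]);
translate([98, 0, 191]) cube([1495, 98, 86]);
translate([98, 0, 1315]) cube([1495, 98, 86]);
translate([252, 98, 36]) cube([69, 21, 1331]);
translate([475, 98, 36]) cube([69, 21, 1331]);
translate([698, 98, 36]) cube([69, 21, 1331]);
translate([921, 98, 36]) cube([69, 21, 1331]);
translate([1144, 98, 36]) cube([69, 21, 1331]);
translate([1367, 98, 36]) cube([69, 21, 1331]);
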